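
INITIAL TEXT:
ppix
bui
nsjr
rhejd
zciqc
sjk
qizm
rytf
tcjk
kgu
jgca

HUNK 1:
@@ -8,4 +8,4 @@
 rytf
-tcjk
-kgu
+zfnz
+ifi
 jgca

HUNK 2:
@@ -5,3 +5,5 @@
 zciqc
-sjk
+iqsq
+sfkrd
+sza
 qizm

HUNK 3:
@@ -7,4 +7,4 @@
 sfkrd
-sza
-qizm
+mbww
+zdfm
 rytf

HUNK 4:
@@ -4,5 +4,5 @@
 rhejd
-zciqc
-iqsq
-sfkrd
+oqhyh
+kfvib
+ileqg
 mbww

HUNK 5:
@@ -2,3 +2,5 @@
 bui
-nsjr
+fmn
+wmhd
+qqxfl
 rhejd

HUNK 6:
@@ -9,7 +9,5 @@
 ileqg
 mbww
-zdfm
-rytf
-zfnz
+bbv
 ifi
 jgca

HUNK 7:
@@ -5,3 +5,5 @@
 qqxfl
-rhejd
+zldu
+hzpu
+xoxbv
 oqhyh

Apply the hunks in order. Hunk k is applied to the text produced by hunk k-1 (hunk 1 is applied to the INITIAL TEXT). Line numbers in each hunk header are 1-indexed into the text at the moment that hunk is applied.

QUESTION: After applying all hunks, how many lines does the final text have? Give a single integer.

Answer: 15

Derivation:
Hunk 1: at line 8 remove [tcjk,kgu] add [zfnz,ifi] -> 11 lines: ppix bui nsjr rhejd zciqc sjk qizm rytf zfnz ifi jgca
Hunk 2: at line 5 remove [sjk] add [iqsq,sfkrd,sza] -> 13 lines: ppix bui nsjr rhejd zciqc iqsq sfkrd sza qizm rytf zfnz ifi jgca
Hunk 3: at line 7 remove [sza,qizm] add [mbww,zdfm] -> 13 lines: ppix bui nsjr rhejd zciqc iqsq sfkrd mbww zdfm rytf zfnz ifi jgca
Hunk 4: at line 4 remove [zciqc,iqsq,sfkrd] add [oqhyh,kfvib,ileqg] -> 13 lines: ppix bui nsjr rhejd oqhyh kfvib ileqg mbww zdfm rytf zfnz ifi jgca
Hunk 5: at line 2 remove [nsjr] add [fmn,wmhd,qqxfl] -> 15 lines: ppix bui fmn wmhd qqxfl rhejd oqhyh kfvib ileqg mbww zdfm rytf zfnz ifi jgca
Hunk 6: at line 9 remove [zdfm,rytf,zfnz] add [bbv] -> 13 lines: ppix bui fmn wmhd qqxfl rhejd oqhyh kfvib ileqg mbww bbv ifi jgca
Hunk 7: at line 5 remove [rhejd] add [zldu,hzpu,xoxbv] -> 15 lines: ppix bui fmn wmhd qqxfl zldu hzpu xoxbv oqhyh kfvib ileqg mbww bbv ifi jgca
Final line count: 15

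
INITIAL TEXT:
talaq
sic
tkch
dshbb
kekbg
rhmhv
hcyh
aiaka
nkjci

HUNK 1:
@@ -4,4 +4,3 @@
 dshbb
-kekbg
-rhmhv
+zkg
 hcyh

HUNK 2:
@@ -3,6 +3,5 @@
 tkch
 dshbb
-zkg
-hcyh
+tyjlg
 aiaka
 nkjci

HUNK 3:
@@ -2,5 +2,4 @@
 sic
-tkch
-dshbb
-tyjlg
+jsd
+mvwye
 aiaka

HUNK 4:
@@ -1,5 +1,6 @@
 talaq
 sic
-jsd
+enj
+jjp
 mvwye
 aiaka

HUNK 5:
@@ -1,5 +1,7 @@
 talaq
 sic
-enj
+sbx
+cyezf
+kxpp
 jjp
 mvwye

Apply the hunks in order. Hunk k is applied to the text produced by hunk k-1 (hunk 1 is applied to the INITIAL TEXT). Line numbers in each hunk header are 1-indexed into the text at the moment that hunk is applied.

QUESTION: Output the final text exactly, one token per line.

Answer: talaq
sic
sbx
cyezf
kxpp
jjp
mvwye
aiaka
nkjci

Derivation:
Hunk 1: at line 4 remove [kekbg,rhmhv] add [zkg] -> 8 lines: talaq sic tkch dshbb zkg hcyh aiaka nkjci
Hunk 2: at line 3 remove [zkg,hcyh] add [tyjlg] -> 7 lines: talaq sic tkch dshbb tyjlg aiaka nkjci
Hunk 3: at line 2 remove [tkch,dshbb,tyjlg] add [jsd,mvwye] -> 6 lines: talaq sic jsd mvwye aiaka nkjci
Hunk 4: at line 1 remove [jsd] add [enj,jjp] -> 7 lines: talaq sic enj jjp mvwye aiaka nkjci
Hunk 5: at line 1 remove [enj] add [sbx,cyezf,kxpp] -> 9 lines: talaq sic sbx cyezf kxpp jjp mvwye aiaka nkjci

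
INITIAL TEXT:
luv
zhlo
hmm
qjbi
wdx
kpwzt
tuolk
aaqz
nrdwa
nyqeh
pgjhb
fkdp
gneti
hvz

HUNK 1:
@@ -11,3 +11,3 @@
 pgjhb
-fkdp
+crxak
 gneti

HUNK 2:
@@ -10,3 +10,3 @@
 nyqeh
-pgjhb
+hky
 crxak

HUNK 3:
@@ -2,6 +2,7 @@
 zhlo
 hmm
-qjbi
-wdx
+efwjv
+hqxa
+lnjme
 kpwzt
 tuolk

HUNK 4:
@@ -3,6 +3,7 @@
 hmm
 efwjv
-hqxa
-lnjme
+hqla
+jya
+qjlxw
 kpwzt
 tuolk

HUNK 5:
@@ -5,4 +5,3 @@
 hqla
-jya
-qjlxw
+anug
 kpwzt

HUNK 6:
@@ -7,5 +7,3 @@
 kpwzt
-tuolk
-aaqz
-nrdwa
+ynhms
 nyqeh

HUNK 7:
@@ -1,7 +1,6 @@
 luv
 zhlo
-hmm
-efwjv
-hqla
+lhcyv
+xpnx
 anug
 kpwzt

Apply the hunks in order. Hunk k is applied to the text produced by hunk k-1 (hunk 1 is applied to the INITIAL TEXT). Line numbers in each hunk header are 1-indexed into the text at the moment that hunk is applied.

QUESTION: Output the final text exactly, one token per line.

Answer: luv
zhlo
lhcyv
xpnx
anug
kpwzt
ynhms
nyqeh
hky
crxak
gneti
hvz

Derivation:
Hunk 1: at line 11 remove [fkdp] add [crxak] -> 14 lines: luv zhlo hmm qjbi wdx kpwzt tuolk aaqz nrdwa nyqeh pgjhb crxak gneti hvz
Hunk 2: at line 10 remove [pgjhb] add [hky] -> 14 lines: luv zhlo hmm qjbi wdx kpwzt tuolk aaqz nrdwa nyqeh hky crxak gneti hvz
Hunk 3: at line 2 remove [qjbi,wdx] add [efwjv,hqxa,lnjme] -> 15 lines: luv zhlo hmm efwjv hqxa lnjme kpwzt tuolk aaqz nrdwa nyqeh hky crxak gneti hvz
Hunk 4: at line 3 remove [hqxa,lnjme] add [hqla,jya,qjlxw] -> 16 lines: luv zhlo hmm efwjv hqla jya qjlxw kpwzt tuolk aaqz nrdwa nyqeh hky crxak gneti hvz
Hunk 5: at line 5 remove [jya,qjlxw] add [anug] -> 15 lines: luv zhlo hmm efwjv hqla anug kpwzt tuolk aaqz nrdwa nyqeh hky crxak gneti hvz
Hunk 6: at line 7 remove [tuolk,aaqz,nrdwa] add [ynhms] -> 13 lines: luv zhlo hmm efwjv hqla anug kpwzt ynhms nyqeh hky crxak gneti hvz
Hunk 7: at line 1 remove [hmm,efwjv,hqla] add [lhcyv,xpnx] -> 12 lines: luv zhlo lhcyv xpnx anug kpwzt ynhms nyqeh hky crxak gneti hvz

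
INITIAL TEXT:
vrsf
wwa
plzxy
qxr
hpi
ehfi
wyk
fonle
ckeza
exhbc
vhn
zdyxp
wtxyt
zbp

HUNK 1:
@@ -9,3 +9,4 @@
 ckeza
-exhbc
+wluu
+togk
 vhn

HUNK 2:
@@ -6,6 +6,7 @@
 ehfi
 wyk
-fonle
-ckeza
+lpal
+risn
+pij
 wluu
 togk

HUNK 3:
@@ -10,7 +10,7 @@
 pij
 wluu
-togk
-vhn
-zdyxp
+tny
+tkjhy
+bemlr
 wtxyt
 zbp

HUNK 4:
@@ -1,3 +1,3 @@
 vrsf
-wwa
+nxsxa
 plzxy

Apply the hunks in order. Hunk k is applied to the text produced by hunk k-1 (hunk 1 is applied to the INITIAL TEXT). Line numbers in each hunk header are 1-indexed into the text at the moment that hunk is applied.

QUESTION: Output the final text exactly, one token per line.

Answer: vrsf
nxsxa
plzxy
qxr
hpi
ehfi
wyk
lpal
risn
pij
wluu
tny
tkjhy
bemlr
wtxyt
zbp

Derivation:
Hunk 1: at line 9 remove [exhbc] add [wluu,togk] -> 15 lines: vrsf wwa plzxy qxr hpi ehfi wyk fonle ckeza wluu togk vhn zdyxp wtxyt zbp
Hunk 2: at line 6 remove [fonle,ckeza] add [lpal,risn,pij] -> 16 lines: vrsf wwa plzxy qxr hpi ehfi wyk lpal risn pij wluu togk vhn zdyxp wtxyt zbp
Hunk 3: at line 10 remove [togk,vhn,zdyxp] add [tny,tkjhy,bemlr] -> 16 lines: vrsf wwa plzxy qxr hpi ehfi wyk lpal risn pij wluu tny tkjhy bemlr wtxyt zbp
Hunk 4: at line 1 remove [wwa] add [nxsxa] -> 16 lines: vrsf nxsxa plzxy qxr hpi ehfi wyk lpal risn pij wluu tny tkjhy bemlr wtxyt zbp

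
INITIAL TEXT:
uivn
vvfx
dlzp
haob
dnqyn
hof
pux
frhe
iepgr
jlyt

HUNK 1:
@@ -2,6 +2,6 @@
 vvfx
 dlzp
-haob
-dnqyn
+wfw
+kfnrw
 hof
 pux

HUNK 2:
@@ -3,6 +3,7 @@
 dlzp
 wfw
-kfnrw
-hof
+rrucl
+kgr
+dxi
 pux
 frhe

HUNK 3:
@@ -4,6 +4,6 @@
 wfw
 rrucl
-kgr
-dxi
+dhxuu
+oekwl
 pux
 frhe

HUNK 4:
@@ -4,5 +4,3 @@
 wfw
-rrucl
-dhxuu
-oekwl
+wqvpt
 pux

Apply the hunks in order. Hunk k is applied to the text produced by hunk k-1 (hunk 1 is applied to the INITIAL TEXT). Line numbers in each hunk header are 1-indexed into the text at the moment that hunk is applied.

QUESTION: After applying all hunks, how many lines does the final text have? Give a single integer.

Answer: 9

Derivation:
Hunk 1: at line 2 remove [haob,dnqyn] add [wfw,kfnrw] -> 10 lines: uivn vvfx dlzp wfw kfnrw hof pux frhe iepgr jlyt
Hunk 2: at line 3 remove [kfnrw,hof] add [rrucl,kgr,dxi] -> 11 lines: uivn vvfx dlzp wfw rrucl kgr dxi pux frhe iepgr jlyt
Hunk 3: at line 4 remove [kgr,dxi] add [dhxuu,oekwl] -> 11 lines: uivn vvfx dlzp wfw rrucl dhxuu oekwl pux frhe iepgr jlyt
Hunk 4: at line 4 remove [rrucl,dhxuu,oekwl] add [wqvpt] -> 9 lines: uivn vvfx dlzp wfw wqvpt pux frhe iepgr jlyt
Final line count: 9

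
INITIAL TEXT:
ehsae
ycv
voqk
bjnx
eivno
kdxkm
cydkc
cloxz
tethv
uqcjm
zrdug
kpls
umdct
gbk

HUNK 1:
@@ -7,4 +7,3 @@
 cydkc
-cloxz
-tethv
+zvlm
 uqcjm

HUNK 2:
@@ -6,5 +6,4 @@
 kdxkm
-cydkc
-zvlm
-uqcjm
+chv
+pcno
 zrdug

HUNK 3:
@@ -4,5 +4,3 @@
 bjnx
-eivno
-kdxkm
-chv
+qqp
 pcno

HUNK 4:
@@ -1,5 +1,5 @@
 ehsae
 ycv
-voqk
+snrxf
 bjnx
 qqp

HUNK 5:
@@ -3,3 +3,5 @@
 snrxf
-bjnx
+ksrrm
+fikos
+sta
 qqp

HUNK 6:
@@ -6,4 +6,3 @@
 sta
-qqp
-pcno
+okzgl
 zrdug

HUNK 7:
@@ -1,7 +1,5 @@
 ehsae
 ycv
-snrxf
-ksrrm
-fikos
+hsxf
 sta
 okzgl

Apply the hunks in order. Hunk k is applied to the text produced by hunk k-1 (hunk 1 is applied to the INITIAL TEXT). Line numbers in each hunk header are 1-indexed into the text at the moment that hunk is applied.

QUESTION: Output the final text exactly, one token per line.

Hunk 1: at line 7 remove [cloxz,tethv] add [zvlm] -> 13 lines: ehsae ycv voqk bjnx eivno kdxkm cydkc zvlm uqcjm zrdug kpls umdct gbk
Hunk 2: at line 6 remove [cydkc,zvlm,uqcjm] add [chv,pcno] -> 12 lines: ehsae ycv voqk bjnx eivno kdxkm chv pcno zrdug kpls umdct gbk
Hunk 3: at line 4 remove [eivno,kdxkm,chv] add [qqp] -> 10 lines: ehsae ycv voqk bjnx qqp pcno zrdug kpls umdct gbk
Hunk 4: at line 1 remove [voqk] add [snrxf] -> 10 lines: ehsae ycv snrxf bjnx qqp pcno zrdug kpls umdct gbk
Hunk 5: at line 3 remove [bjnx] add [ksrrm,fikos,sta] -> 12 lines: ehsae ycv snrxf ksrrm fikos sta qqp pcno zrdug kpls umdct gbk
Hunk 6: at line 6 remove [qqp,pcno] add [okzgl] -> 11 lines: ehsae ycv snrxf ksrrm fikos sta okzgl zrdug kpls umdct gbk
Hunk 7: at line 1 remove [snrxf,ksrrm,fikos] add [hsxf] -> 9 lines: ehsae ycv hsxf sta okzgl zrdug kpls umdct gbk

Answer: ehsae
ycv
hsxf
sta
okzgl
zrdug
kpls
umdct
gbk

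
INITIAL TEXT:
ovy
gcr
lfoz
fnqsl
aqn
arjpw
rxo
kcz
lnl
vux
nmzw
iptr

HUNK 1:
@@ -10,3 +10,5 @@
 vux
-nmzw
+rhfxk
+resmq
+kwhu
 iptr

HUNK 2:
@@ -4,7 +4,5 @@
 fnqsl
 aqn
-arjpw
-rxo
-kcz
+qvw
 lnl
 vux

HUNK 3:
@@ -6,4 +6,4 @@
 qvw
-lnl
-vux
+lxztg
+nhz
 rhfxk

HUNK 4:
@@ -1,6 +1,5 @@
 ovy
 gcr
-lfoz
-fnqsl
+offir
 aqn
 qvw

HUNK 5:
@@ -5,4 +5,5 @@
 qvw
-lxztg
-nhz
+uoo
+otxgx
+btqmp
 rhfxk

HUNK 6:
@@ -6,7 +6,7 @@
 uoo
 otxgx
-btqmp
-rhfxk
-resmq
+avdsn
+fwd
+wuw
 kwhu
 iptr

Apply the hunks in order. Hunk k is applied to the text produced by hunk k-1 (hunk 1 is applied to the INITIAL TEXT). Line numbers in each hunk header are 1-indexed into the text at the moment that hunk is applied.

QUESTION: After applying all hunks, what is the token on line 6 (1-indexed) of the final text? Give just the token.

Answer: uoo

Derivation:
Hunk 1: at line 10 remove [nmzw] add [rhfxk,resmq,kwhu] -> 14 lines: ovy gcr lfoz fnqsl aqn arjpw rxo kcz lnl vux rhfxk resmq kwhu iptr
Hunk 2: at line 4 remove [arjpw,rxo,kcz] add [qvw] -> 12 lines: ovy gcr lfoz fnqsl aqn qvw lnl vux rhfxk resmq kwhu iptr
Hunk 3: at line 6 remove [lnl,vux] add [lxztg,nhz] -> 12 lines: ovy gcr lfoz fnqsl aqn qvw lxztg nhz rhfxk resmq kwhu iptr
Hunk 4: at line 1 remove [lfoz,fnqsl] add [offir] -> 11 lines: ovy gcr offir aqn qvw lxztg nhz rhfxk resmq kwhu iptr
Hunk 5: at line 5 remove [lxztg,nhz] add [uoo,otxgx,btqmp] -> 12 lines: ovy gcr offir aqn qvw uoo otxgx btqmp rhfxk resmq kwhu iptr
Hunk 6: at line 6 remove [btqmp,rhfxk,resmq] add [avdsn,fwd,wuw] -> 12 lines: ovy gcr offir aqn qvw uoo otxgx avdsn fwd wuw kwhu iptr
Final line 6: uoo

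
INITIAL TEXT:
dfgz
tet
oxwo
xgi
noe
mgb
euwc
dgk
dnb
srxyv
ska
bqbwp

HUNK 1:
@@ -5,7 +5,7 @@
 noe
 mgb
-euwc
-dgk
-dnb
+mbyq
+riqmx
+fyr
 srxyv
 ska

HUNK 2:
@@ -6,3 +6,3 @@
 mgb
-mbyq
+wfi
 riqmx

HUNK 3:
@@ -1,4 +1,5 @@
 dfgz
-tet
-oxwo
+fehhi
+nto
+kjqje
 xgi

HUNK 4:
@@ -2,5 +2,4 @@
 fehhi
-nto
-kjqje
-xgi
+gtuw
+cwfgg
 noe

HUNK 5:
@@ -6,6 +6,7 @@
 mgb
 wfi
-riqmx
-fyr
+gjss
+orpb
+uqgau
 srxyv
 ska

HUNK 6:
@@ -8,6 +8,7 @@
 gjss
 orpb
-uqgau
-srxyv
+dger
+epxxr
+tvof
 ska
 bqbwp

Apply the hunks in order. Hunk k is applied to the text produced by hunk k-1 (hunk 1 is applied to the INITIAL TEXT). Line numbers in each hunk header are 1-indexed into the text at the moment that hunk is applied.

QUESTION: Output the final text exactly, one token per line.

Answer: dfgz
fehhi
gtuw
cwfgg
noe
mgb
wfi
gjss
orpb
dger
epxxr
tvof
ska
bqbwp

Derivation:
Hunk 1: at line 5 remove [euwc,dgk,dnb] add [mbyq,riqmx,fyr] -> 12 lines: dfgz tet oxwo xgi noe mgb mbyq riqmx fyr srxyv ska bqbwp
Hunk 2: at line 6 remove [mbyq] add [wfi] -> 12 lines: dfgz tet oxwo xgi noe mgb wfi riqmx fyr srxyv ska bqbwp
Hunk 3: at line 1 remove [tet,oxwo] add [fehhi,nto,kjqje] -> 13 lines: dfgz fehhi nto kjqje xgi noe mgb wfi riqmx fyr srxyv ska bqbwp
Hunk 4: at line 2 remove [nto,kjqje,xgi] add [gtuw,cwfgg] -> 12 lines: dfgz fehhi gtuw cwfgg noe mgb wfi riqmx fyr srxyv ska bqbwp
Hunk 5: at line 6 remove [riqmx,fyr] add [gjss,orpb,uqgau] -> 13 lines: dfgz fehhi gtuw cwfgg noe mgb wfi gjss orpb uqgau srxyv ska bqbwp
Hunk 6: at line 8 remove [uqgau,srxyv] add [dger,epxxr,tvof] -> 14 lines: dfgz fehhi gtuw cwfgg noe mgb wfi gjss orpb dger epxxr tvof ska bqbwp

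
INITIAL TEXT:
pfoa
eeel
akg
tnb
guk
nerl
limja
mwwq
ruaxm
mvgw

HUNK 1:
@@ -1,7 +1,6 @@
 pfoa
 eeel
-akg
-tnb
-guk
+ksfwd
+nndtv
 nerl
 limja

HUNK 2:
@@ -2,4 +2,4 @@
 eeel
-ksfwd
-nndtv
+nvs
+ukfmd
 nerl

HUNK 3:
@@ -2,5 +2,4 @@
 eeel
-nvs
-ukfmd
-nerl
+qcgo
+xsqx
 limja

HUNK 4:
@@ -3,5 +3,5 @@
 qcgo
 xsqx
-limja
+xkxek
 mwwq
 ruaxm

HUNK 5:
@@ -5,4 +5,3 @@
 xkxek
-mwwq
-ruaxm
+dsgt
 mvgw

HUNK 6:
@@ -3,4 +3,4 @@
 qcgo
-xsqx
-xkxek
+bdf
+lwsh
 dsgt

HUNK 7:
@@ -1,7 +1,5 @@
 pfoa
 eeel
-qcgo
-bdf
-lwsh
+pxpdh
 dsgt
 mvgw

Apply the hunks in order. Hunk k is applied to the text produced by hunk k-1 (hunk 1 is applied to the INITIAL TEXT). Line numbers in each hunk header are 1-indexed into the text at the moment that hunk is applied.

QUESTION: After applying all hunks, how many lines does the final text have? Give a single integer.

Hunk 1: at line 1 remove [akg,tnb,guk] add [ksfwd,nndtv] -> 9 lines: pfoa eeel ksfwd nndtv nerl limja mwwq ruaxm mvgw
Hunk 2: at line 2 remove [ksfwd,nndtv] add [nvs,ukfmd] -> 9 lines: pfoa eeel nvs ukfmd nerl limja mwwq ruaxm mvgw
Hunk 3: at line 2 remove [nvs,ukfmd,nerl] add [qcgo,xsqx] -> 8 lines: pfoa eeel qcgo xsqx limja mwwq ruaxm mvgw
Hunk 4: at line 3 remove [limja] add [xkxek] -> 8 lines: pfoa eeel qcgo xsqx xkxek mwwq ruaxm mvgw
Hunk 5: at line 5 remove [mwwq,ruaxm] add [dsgt] -> 7 lines: pfoa eeel qcgo xsqx xkxek dsgt mvgw
Hunk 6: at line 3 remove [xsqx,xkxek] add [bdf,lwsh] -> 7 lines: pfoa eeel qcgo bdf lwsh dsgt mvgw
Hunk 7: at line 1 remove [qcgo,bdf,lwsh] add [pxpdh] -> 5 lines: pfoa eeel pxpdh dsgt mvgw
Final line count: 5

Answer: 5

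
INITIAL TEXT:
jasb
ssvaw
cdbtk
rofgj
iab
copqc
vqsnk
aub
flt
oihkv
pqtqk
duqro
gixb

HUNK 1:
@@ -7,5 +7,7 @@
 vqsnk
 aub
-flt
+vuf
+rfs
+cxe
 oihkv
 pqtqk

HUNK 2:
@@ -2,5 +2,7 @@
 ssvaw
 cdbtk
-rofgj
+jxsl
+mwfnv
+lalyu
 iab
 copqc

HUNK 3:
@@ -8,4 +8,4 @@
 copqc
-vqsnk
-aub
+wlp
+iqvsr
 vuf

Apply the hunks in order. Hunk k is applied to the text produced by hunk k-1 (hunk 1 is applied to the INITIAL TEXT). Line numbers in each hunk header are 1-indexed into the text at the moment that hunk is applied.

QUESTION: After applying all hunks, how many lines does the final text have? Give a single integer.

Hunk 1: at line 7 remove [flt] add [vuf,rfs,cxe] -> 15 lines: jasb ssvaw cdbtk rofgj iab copqc vqsnk aub vuf rfs cxe oihkv pqtqk duqro gixb
Hunk 2: at line 2 remove [rofgj] add [jxsl,mwfnv,lalyu] -> 17 lines: jasb ssvaw cdbtk jxsl mwfnv lalyu iab copqc vqsnk aub vuf rfs cxe oihkv pqtqk duqro gixb
Hunk 3: at line 8 remove [vqsnk,aub] add [wlp,iqvsr] -> 17 lines: jasb ssvaw cdbtk jxsl mwfnv lalyu iab copqc wlp iqvsr vuf rfs cxe oihkv pqtqk duqro gixb
Final line count: 17

Answer: 17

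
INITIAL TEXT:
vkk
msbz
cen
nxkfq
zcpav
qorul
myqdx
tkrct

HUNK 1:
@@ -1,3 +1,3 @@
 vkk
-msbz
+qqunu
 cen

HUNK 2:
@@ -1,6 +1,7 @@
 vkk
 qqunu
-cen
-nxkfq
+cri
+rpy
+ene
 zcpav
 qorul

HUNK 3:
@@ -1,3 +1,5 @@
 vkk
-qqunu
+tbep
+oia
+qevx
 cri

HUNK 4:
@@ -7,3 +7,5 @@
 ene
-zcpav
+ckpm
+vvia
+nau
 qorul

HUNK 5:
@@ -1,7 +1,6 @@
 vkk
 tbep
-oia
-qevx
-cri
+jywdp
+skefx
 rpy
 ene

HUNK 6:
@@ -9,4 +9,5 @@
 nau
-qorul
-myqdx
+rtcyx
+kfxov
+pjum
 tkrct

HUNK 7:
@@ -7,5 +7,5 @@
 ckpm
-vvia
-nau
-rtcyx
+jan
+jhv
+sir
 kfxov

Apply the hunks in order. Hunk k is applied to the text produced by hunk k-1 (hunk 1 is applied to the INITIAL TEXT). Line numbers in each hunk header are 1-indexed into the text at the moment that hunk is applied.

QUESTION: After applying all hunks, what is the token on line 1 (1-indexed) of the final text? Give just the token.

Answer: vkk

Derivation:
Hunk 1: at line 1 remove [msbz] add [qqunu] -> 8 lines: vkk qqunu cen nxkfq zcpav qorul myqdx tkrct
Hunk 2: at line 1 remove [cen,nxkfq] add [cri,rpy,ene] -> 9 lines: vkk qqunu cri rpy ene zcpav qorul myqdx tkrct
Hunk 3: at line 1 remove [qqunu] add [tbep,oia,qevx] -> 11 lines: vkk tbep oia qevx cri rpy ene zcpav qorul myqdx tkrct
Hunk 4: at line 7 remove [zcpav] add [ckpm,vvia,nau] -> 13 lines: vkk tbep oia qevx cri rpy ene ckpm vvia nau qorul myqdx tkrct
Hunk 5: at line 1 remove [oia,qevx,cri] add [jywdp,skefx] -> 12 lines: vkk tbep jywdp skefx rpy ene ckpm vvia nau qorul myqdx tkrct
Hunk 6: at line 9 remove [qorul,myqdx] add [rtcyx,kfxov,pjum] -> 13 lines: vkk tbep jywdp skefx rpy ene ckpm vvia nau rtcyx kfxov pjum tkrct
Hunk 7: at line 7 remove [vvia,nau,rtcyx] add [jan,jhv,sir] -> 13 lines: vkk tbep jywdp skefx rpy ene ckpm jan jhv sir kfxov pjum tkrct
Final line 1: vkk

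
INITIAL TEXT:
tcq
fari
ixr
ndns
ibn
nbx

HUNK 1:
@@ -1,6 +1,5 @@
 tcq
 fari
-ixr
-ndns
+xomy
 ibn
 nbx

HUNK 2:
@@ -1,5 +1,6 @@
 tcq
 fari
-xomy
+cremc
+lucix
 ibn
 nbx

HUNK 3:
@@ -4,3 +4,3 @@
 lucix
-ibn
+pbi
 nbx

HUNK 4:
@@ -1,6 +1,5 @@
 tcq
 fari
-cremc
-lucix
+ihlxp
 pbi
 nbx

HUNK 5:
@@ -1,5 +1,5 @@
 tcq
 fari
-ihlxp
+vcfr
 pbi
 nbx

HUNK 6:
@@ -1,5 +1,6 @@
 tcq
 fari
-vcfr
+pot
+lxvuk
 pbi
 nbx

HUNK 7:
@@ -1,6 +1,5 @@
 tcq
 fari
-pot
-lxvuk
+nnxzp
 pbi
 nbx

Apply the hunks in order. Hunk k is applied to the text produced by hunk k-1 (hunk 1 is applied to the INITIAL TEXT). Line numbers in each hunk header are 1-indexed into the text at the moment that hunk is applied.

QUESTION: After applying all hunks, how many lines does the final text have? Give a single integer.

Hunk 1: at line 1 remove [ixr,ndns] add [xomy] -> 5 lines: tcq fari xomy ibn nbx
Hunk 2: at line 1 remove [xomy] add [cremc,lucix] -> 6 lines: tcq fari cremc lucix ibn nbx
Hunk 3: at line 4 remove [ibn] add [pbi] -> 6 lines: tcq fari cremc lucix pbi nbx
Hunk 4: at line 1 remove [cremc,lucix] add [ihlxp] -> 5 lines: tcq fari ihlxp pbi nbx
Hunk 5: at line 1 remove [ihlxp] add [vcfr] -> 5 lines: tcq fari vcfr pbi nbx
Hunk 6: at line 1 remove [vcfr] add [pot,lxvuk] -> 6 lines: tcq fari pot lxvuk pbi nbx
Hunk 7: at line 1 remove [pot,lxvuk] add [nnxzp] -> 5 lines: tcq fari nnxzp pbi nbx
Final line count: 5

Answer: 5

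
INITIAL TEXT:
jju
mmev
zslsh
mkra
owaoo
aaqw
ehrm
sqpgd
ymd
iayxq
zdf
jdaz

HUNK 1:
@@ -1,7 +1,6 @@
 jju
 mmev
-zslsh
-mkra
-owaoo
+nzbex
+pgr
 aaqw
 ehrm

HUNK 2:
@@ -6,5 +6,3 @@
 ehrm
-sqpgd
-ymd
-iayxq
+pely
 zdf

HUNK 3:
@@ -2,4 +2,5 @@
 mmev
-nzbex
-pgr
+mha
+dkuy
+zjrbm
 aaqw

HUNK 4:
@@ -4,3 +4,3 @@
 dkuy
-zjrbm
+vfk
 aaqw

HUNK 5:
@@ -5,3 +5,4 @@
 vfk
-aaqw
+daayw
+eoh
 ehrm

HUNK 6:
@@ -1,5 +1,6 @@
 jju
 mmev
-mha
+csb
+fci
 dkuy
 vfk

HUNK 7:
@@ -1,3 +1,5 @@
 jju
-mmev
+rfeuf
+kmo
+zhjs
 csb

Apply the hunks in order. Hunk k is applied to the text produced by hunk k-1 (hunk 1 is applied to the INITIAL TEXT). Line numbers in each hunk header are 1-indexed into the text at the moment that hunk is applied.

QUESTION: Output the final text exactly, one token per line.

Hunk 1: at line 1 remove [zslsh,mkra,owaoo] add [nzbex,pgr] -> 11 lines: jju mmev nzbex pgr aaqw ehrm sqpgd ymd iayxq zdf jdaz
Hunk 2: at line 6 remove [sqpgd,ymd,iayxq] add [pely] -> 9 lines: jju mmev nzbex pgr aaqw ehrm pely zdf jdaz
Hunk 3: at line 2 remove [nzbex,pgr] add [mha,dkuy,zjrbm] -> 10 lines: jju mmev mha dkuy zjrbm aaqw ehrm pely zdf jdaz
Hunk 4: at line 4 remove [zjrbm] add [vfk] -> 10 lines: jju mmev mha dkuy vfk aaqw ehrm pely zdf jdaz
Hunk 5: at line 5 remove [aaqw] add [daayw,eoh] -> 11 lines: jju mmev mha dkuy vfk daayw eoh ehrm pely zdf jdaz
Hunk 6: at line 1 remove [mha] add [csb,fci] -> 12 lines: jju mmev csb fci dkuy vfk daayw eoh ehrm pely zdf jdaz
Hunk 7: at line 1 remove [mmev] add [rfeuf,kmo,zhjs] -> 14 lines: jju rfeuf kmo zhjs csb fci dkuy vfk daayw eoh ehrm pely zdf jdaz

Answer: jju
rfeuf
kmo
zhjs
csb
fci
dkuy
vfk
daayw
eoh
ehrm
pely
zdf
jdaz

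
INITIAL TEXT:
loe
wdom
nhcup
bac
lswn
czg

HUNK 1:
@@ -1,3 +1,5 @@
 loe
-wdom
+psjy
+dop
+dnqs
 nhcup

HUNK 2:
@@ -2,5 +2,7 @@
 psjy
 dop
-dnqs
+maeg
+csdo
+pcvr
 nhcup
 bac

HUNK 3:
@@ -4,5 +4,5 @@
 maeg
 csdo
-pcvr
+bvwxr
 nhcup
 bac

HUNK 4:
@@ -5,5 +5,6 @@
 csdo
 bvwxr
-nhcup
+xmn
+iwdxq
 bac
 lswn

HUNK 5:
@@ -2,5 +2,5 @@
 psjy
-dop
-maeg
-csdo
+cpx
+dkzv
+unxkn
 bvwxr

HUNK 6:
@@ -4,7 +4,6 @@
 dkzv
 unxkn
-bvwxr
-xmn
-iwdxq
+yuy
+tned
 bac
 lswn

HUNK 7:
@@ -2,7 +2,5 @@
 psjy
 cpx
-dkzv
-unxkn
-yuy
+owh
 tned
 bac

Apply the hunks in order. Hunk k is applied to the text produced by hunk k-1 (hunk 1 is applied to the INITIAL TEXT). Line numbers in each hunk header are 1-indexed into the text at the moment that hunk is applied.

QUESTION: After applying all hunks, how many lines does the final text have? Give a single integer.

Answer: 8

Derivation:
Hunk 1: at line 1 remove [wdom] add [psjy,dop,dnqs] -> 8 lines: loe psjy dop dnqs nhcup bac lswn czg
Hunk 2: at line 2 remove [dnqs] add [maeg,csdo,pcvr] -> 10 lines: loe psjy dop maeg csdo pcvr nhcup bac lswn czg
Hunk 3: at line 4 remove [pcvr] add [bvwxr] -> 10 lines: loe psjy dop maeg csdo bvwxr nhcup bac lswn czg
Hunk 4: at line 5 remove [nhcup] add [xmn,iwdxq] -> 11 lines: loe psjy dop maeg csdo bvwxr xmn iwdxq bac lswn czg
Hunk 5: at line 2 remove [dop,maeg,csdo] add [cpx,dkzv,unxkn] -> 11 lines: loe psjy cpx dkzv unxkn bvwxr xmn iwdxq bac lswn czg
Hunk 6: at line 4 remove [bvwxr,xmn,iwdxq] add [yuy,tned] -> 10 lines: loe psjy cpx dkzv unxkn yuy tned bac lswn czg
Hunk 7: at line 2 remove [dkzv,unxkn,yuy] add [owh] -> 8 lines: loe psjy cpx owh tned bac lswn czg
Final line count: 8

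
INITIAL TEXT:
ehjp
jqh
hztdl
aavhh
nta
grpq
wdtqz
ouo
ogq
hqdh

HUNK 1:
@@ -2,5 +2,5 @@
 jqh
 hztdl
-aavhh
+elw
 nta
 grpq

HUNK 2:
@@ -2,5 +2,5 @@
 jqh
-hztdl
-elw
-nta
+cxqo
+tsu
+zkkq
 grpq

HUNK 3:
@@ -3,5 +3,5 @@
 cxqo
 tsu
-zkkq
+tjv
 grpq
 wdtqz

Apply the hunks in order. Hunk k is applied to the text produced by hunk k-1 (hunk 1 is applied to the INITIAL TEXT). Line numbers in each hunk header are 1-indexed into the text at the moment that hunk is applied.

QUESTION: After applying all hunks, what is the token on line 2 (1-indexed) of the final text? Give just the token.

Hunk 1: at line 2 remove [aavhh] add [elw] -> 10 lines: ehjp jqh hztdl elw nta grpq wdtqz ouo ogq hqdh
Hunk 2: at line 2 remove [hztdl,elw,nta] add [cxqo,tsu,zkkq] -> 10 lines: ehjp jqh cxqo tsu zkkq grpq wdtqz ouo ogq hqdh
Hunk 3: at line 3 remove [zkkq] add [tjv] -> 10 lines: ehjp jqh cxqo tsu tjv grpq wdtqz ouo ogq hqdh
Final line 2: jqh

Answer: jqh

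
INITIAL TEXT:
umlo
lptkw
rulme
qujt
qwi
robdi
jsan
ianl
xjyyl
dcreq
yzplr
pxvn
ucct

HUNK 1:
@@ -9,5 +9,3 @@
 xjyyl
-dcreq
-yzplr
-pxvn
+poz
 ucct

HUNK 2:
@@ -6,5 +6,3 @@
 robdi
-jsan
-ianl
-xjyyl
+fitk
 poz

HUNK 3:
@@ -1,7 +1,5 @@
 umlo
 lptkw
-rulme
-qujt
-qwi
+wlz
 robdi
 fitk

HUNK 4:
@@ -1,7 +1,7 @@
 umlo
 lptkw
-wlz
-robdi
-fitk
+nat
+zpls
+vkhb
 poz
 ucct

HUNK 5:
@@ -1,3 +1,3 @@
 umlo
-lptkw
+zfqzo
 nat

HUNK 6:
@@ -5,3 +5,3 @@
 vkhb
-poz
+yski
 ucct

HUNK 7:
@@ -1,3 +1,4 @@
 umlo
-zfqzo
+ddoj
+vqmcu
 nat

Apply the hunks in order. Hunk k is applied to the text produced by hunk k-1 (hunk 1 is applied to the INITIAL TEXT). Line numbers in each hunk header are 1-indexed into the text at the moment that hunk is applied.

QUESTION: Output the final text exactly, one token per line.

Answer: umlo
ddoj
vqmcu
nat
zpls
vkhb
yski
ucct

Derivation:
Hunk 1: at line 9 remove [dcreq,yzplr,pxvn] add [poz] -> 11 lines: umlo lptkw rulme qujt qwi robdi jsan ianl xjyyl poz ucct
Hunk 2: at line 6 remove [jsan,ianl,xjyyl] add [fitk] -> 9 lines: umlo lptkw rulme qujt qwi robdi fitk poz ucct
Hunk 3: at line 1 remove [rulme,qujt,qwi] add [wlz] -> 7 lines: umlo lptkw wlz robdi fitk poz ucct
Hunk 4: at line 1 remove [wlz,robdi,fitk] add [nat,zpls,vkhb] -> 7 lines: umlo lptkw nat zpls vkhb poz ucct
Hunk 5: at line 1 remove [lptkw] add [zfqzo] -> 7 lines: umlo zfqzo nat zpls vkhb poz ucct
Hunk 6: at line 5 remove [poz] add [yski] -> 7 lines: umlo zfqzo nat zpls vkhb yski ucct
Hunk 7: at line 1 remove [zfqzo] add [ddoj,vqmcu] -> 8 lines: umlo ddoj vqmcu nat zpls vkhb yski ucct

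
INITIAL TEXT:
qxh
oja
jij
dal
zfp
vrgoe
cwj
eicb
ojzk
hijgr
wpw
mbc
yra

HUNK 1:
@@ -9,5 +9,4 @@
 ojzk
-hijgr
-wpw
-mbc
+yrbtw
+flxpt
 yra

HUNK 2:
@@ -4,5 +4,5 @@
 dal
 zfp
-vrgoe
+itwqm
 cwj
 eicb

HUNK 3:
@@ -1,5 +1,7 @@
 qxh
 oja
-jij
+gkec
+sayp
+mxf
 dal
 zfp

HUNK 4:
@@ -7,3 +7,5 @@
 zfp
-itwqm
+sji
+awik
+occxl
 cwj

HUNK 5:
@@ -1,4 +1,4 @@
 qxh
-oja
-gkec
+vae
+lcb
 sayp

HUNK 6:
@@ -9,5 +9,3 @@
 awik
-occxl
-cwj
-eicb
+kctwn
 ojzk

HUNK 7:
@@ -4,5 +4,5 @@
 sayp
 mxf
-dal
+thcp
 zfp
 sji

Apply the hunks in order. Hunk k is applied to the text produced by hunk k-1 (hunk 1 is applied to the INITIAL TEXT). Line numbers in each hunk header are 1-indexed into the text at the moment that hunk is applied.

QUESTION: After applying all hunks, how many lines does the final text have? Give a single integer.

Answer: 14

Derivation:
Hunk 1: at line 9 remove [hijgr,wpw,mbc] add [yrbtw,flxpt] -> 12 lines: qxh oja jij dal zfp vrgoe cwj eicb ojzk yrbtw flxpt yra
Hunk 2: at line 4 remove [vrgoe] add [itwqm] -> 12 lines: qxh oja jij dal zfp itwqm cwj eicb ojzk yrbtw flxpt yra
Hunk 3: at line 1 remove [jij] add [gkec,sayp,mxf] -> 14 lines: qxh oja gkec sayp mxf dal zfp itwqm cwj eicb ojzk yrbtw flxpt yra
Hunk 4: at line 7 remove [itwqm] add [sji,awik,occxl] -> 16 lines: qxh oja gkec sayp mxf dal zfp sji awik occxl cwj eicb ojzk yrbtw flxpt yra
Hunk 5: at line 1 remove [oja,gkec] add [vae,lcb] -> 16 lines: qxh vae lcb sayp mxf dal zfp sji awik occxl cwj eicb ojzk yrbtw flxpt yra
Hunk 6: at line 9 remove [occxl,cwj,eicb] add [kctwn] -> 14 lines: qxh vae lcb sayp mxf dal zfp sji awik kctwn ojzk yrbtw flxpt yra
Hunk 7: at line 4 remove [dal] add [thcp] -> 14 lines: qxh vae lcb sayp mxf thcp zfp sji awik kctwn ojzk yrbtw flxpt yra
Final line count: 14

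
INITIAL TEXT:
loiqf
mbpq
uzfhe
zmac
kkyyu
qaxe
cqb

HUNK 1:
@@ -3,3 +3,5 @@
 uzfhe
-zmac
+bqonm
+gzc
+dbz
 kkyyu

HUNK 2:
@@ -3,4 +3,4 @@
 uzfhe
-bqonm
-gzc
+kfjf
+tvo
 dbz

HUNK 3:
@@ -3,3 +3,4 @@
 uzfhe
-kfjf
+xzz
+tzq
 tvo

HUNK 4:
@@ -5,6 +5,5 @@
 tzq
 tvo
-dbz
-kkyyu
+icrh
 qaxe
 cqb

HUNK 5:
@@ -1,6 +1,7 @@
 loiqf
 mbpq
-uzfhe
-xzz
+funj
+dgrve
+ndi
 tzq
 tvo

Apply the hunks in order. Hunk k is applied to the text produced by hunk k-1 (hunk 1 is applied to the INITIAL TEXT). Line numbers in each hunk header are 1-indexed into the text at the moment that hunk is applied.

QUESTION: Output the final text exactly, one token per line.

Hunk 1: at line 3 remove [zmac] add [bqonm,gzc,dbz] -> 9 lines: loiqf mbpq uzfhe bqonm gzc dbz kkyyu qaxe cqb
Hunk 2: at line 3 remove [bqonm,gzc] add [kfjf,tvo] -> 9 lines: loiqf mbpq uzfhe kfjf tvo dbz kkyyu qaxe cqb
Hunk 3: at line 3 remove [kfjf] add [xzz,tzq] -> 10 lines: loiqf mbpq uzfhe xzz tzq tvo dbz kkyyu qaxe cqb
Hunk 4: at line 5 remove [dbz,kkyyu] add [icrh] -> 9 lines: loiqf mbpq uzfhe xzz tzq tvo icrh qaxe cqb
Hunk 5: at line 1 remove [uzfhe,xzz] add [funj,dgrve,ndi] -> 10 lines: loiqf mbpq funj dgrve ndi tzq tvo icrh qaxe cqb

Answer: loiqf
mbpq
funj
dgrve
ndi
tzq
tvo
icrh
qaxe
cqb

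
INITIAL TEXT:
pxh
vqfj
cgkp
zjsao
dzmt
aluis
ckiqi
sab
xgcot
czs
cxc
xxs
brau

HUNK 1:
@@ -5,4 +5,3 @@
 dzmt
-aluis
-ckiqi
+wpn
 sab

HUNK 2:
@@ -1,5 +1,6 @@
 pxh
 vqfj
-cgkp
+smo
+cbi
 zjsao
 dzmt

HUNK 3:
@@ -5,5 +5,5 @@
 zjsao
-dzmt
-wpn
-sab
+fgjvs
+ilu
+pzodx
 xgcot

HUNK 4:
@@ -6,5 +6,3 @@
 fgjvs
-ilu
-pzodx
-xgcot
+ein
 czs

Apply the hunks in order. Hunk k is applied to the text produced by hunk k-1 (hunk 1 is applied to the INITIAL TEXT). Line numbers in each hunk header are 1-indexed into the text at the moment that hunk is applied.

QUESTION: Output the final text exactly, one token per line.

Answer: pxh
vqfj
smo
cbi
zjsao
fgjvs
ein
czs
cxc
xxs
brau

Derivation:
Hunk 1: at line 5 remove [aluis,ckiqi] add [wpn] -> 12 lines: pxh vqfj cgkp zjsao dzmt wpn sab xgcot czs cxc xxs brau
Hunk 2: at line 1 remove [cgkp] add [smo,cbi] -> 13 lines: pxh vqfj smo cbi zjsao dzmt wpn sab xgcot czs cxc xxs brau
Hunk 3: at line 5 remove [dzmt,wpn,sab] add [fgjvs,ilu,pzodx] -> 13 lines: pxh vqfj smo cbi zjsao fgjvs ilu pzodx xgcot czs cxc xxs brau
Hunk 4: at line 6 remove [ilu,pzodx,xgcot] add [ein] -> 11 lines: pxh vqfj smo cbi zjsao fgjvs ein czs cxc xxs brau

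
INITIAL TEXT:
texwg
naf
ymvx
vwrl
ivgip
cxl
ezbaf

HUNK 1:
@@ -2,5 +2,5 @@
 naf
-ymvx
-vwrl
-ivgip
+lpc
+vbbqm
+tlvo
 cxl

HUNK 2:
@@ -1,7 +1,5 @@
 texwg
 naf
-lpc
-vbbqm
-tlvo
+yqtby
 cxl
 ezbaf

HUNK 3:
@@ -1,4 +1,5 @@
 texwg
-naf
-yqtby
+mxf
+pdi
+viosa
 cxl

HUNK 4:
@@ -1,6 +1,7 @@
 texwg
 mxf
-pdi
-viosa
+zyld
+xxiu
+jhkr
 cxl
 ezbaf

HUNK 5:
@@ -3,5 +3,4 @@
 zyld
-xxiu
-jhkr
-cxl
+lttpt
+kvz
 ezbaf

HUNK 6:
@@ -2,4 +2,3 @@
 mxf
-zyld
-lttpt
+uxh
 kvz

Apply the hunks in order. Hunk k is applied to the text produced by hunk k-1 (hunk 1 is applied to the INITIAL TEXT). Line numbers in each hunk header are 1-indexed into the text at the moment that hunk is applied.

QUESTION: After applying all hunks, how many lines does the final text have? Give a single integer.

Answer: 5

Derivation:
Hunk 1: at line 2 remove [ymvx,vwrl,ivgip] add [lpc,vbbqm,tlvo] -> 7 lines: texwg naf lpc vbbqm tlvo cxl ezbaf
Hunk 2: at line 1 remove [lpc,vbbqm,tlvo] add [yqtby] -> 5 lines: texwg naf yqtby cxl ezbaf
Hunk 3: at line 1 remove [naf,yqtby] add [mxf,pdi,viosa] -> 6 lines: texwg mxf pdi viosa cxl ezbaf
Hunk 4: at line 1 remove [pdi,viosa] add [zyld,xxiu,jhkr] -> 7 lines: texwg mxf zyld xxiu jhkr cxl ezbaf
Hunk 5: at line 3 remove [xxiu,jhkr,cxl] add [lttpt,kvz] -> 6 lines: texwg mxf zyld lttpt kvz ezbaf
Hunk 6: at line 2 remove [zyld,lttpt] add [uxh] -> 5 lines: texwg mxf uxh kvz ezbaf
Final line count: 5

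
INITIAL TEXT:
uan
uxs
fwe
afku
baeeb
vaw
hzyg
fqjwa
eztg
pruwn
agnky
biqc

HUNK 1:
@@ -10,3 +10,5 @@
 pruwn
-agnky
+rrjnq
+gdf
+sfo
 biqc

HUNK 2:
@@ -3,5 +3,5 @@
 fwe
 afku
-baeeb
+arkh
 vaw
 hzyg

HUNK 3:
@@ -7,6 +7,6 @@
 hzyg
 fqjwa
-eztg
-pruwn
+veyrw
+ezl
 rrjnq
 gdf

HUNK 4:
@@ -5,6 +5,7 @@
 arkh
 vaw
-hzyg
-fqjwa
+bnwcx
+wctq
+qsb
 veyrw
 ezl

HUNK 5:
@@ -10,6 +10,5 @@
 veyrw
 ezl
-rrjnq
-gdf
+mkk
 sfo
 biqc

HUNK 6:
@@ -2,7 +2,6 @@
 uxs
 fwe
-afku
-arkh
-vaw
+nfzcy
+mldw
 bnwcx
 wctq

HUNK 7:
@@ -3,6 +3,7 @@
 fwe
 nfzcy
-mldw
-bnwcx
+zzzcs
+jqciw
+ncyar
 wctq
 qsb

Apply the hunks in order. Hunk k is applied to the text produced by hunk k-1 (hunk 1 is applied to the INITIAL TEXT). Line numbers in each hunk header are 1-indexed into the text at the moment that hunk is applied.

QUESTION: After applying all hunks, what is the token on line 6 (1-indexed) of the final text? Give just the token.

Answer: jqciw

Derivation:
Hunk 1: at line 10 remove [agnky] add [rrjnq,gdf,sfo] -> 14 lines: uan uxs fwe afku baeeb vaw hzyg fqjwa eztg pruwn rrjnq gdf sfo biqc
Hunk 2: at line 3 remove [baeeb] add [arkh] -> 14 lines: uan uxs fwe afku arkh vaw hzyg fqjwa eztg pruwn rrjnq gdf sfo biqc
Hunk 3: at line 7 remove [eztg,pruwn] add [veyrw,ezl] -> 14 lines: uan uxs fwe afku arkh vaw hzyg fqjwa veyrw ezl rrjnq gdf sfo biqc
Hunk 4: at line 5 remove [hzyg,fqjwa] add [bnwcx,wctq,qsb] -> 15 lines: uan uxs fwe afku arkh vaw bnwcx wctq qsb veyrw ezl rrjnq gdf sfo biqc
Hunk 5: at line 10 remove [rrjnq,gdf] add [mkk] -> 14 lines: uan uxs fwe afku arkh vaw bnwcx wctq qsb veyrw ezl mkk sfo biqc
Hunk 6: at line 2 remove [afku,arkh,vaw] add [nfzcy,mldw] -> 13 lines: uan uxs fwe nfzcy mldw bnwcx wctq qsb veyrw ezl mkk sfo biqc
Hunk 7: at line 3 remove [mldw,bnwcx] add [zzzcs,jqciw,ncyar] -> 14 lines: uan uxs fwe nfzcy zzzcs jqciw ncyar wctq qsb veyrw ezl mkk sfo biqc
Final line 6: jqciw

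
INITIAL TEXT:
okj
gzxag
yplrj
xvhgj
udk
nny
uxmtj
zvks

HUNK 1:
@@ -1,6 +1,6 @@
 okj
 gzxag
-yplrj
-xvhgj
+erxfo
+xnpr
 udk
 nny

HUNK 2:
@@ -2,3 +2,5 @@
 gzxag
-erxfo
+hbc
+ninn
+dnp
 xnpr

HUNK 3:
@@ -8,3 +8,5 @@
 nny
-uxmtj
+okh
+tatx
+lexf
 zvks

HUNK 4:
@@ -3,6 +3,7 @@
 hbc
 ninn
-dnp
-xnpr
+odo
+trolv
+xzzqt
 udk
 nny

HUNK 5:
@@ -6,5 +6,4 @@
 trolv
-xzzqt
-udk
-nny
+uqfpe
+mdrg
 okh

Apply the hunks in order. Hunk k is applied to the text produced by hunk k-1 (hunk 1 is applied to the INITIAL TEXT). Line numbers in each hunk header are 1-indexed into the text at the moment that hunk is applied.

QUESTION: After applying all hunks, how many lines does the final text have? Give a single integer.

Hunk 1: at line 1 remove [yplrj,xvhgj] add [erxfo,xnpr] -> 8 lines: okj gzxag erxfo xnpr udk nny uxmtj zvks
Hunk 2: at line 2 remove [erxfo] add [hbc,ninn,dnp] -> 10 lines: okj gzxag hbc ninn dnp xnpr udk nny uxmtj zvks
Hunk 3: at line 8 remove [uxmtj] add [okh,tatx,lexf] -> 12 lines: okj gzxag hbc ninn dnp xnpr udk nny okh tatx lexf zvks
Hunk 4: at line 3 remove [dnp,xnpr] add [odo,trolv,xzzqt] -> 13 lines: okj gzxag hbc ninn odo trolv xzzqt udk nny okh tatx lexf zvks
Hunk 5: at line 6 remove [xzzqt,udk,nny] add [uqfpe,mdrg] -> 12 lines: okj gzxag hbc ninn odo trolv uqfpe mdrg okh tatx lexf zvks
Final line count: 12

Answer: 12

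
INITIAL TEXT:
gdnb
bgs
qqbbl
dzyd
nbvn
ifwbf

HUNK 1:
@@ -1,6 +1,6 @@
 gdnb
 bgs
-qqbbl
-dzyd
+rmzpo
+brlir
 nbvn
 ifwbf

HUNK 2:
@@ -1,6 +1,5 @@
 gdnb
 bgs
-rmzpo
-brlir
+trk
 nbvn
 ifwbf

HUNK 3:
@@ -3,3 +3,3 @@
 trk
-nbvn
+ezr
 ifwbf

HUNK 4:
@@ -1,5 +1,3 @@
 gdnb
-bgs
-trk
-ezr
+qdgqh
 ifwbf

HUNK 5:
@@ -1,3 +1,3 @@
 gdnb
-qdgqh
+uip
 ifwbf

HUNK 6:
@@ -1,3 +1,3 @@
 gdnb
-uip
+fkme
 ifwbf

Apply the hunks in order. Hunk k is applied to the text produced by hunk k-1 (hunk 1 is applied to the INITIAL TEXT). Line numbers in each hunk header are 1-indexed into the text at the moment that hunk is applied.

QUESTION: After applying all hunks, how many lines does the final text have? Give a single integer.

Answer: 3

Derivation:
Hunk 1: at line 1 remove [qqbbl,dzyd] add [rmzpo,brlir] -> 6 lines: gdnb bgs rmzpo brlir nbvn ifwbf
Hunk 2: at line 1 remove [rmzpo,brlir] add [trk] -> 5 lines: gdnb bgs trk nbvn ifwbf
Hunk 3: at line 3 remove [nbvn] add [ezr] -> 5 lines: gdnb bgs trk ezr ifwbf
Hunk 4: at line 1 remove [bgs,trk,ezr] add [qdgqh] -> 3 lines: gdnb qdgqh ifwbf
Hunk 5: at line 1 remove [qdgqh] add [uip] -> 3 lines: gdnb uip ifwbf
Hunk 6: at line 1 remove [uip] add [fkme] -> 3 lines: gdnb fkme ifwbf
Final line count: 3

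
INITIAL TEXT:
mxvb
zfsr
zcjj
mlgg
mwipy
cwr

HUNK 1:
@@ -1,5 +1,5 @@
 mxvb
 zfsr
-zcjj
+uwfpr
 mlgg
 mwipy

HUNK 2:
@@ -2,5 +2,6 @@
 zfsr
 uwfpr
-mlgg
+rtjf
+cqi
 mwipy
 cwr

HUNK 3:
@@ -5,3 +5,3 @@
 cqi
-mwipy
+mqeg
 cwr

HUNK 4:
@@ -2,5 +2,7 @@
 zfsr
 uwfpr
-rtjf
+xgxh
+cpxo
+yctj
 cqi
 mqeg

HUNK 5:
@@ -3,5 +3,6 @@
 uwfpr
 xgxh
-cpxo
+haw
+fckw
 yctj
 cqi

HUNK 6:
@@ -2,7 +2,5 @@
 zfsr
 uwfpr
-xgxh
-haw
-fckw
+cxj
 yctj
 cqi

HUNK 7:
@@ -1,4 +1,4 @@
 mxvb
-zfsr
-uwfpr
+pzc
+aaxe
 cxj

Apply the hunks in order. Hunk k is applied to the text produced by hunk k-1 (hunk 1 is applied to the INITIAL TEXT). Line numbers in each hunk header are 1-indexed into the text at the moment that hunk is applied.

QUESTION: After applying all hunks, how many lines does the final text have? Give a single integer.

Answer: 8

Derivation:
Hunk 1: at line 1 remove [zcjj] add [uwfpr] -> 6 lines: mxvb zfsr uwfpr mlgg mwipy cwr
Hunk 2: at line 2 remove [mlgg] add [rtjf,cqi] -> 7 lines: mxvb zfsr uwfpr rtjf cqi mwipy cwr
Hunk 3: at line 5 remove [mwipy] add [mqeg] -> 7 lines: mxvb zfsr uwfpr rtjf cqi mqeg cwr
Hunk 4: at line 2 remove [rtjf] add [xgxh,cpxo,yctj] -> 9 lines: mxvb zfsr uwfpr xgxh cpxo yctj cqi mqeg cwr
Hunk 5: at line 3 remove [cpxo] add [haw,fckw] -> 10 lines: mxvb zfsr uwfpr xgxh haw fckw yctj cqi mqeg cwr
Hunk 6: at line 2 remove [xgxh,haw,fckw] add [cxj] -> 8 lines: mxvb zfsr uwfpr cxj yctj cqi mqeg cwr
Hunk 7: at line 1 remove [zfsr,uwfpr] add [pzc,aaxe] -> 8 lines: mxvb pzc aaxe cxj yctj cqi mqeg cwr
Final line count: 8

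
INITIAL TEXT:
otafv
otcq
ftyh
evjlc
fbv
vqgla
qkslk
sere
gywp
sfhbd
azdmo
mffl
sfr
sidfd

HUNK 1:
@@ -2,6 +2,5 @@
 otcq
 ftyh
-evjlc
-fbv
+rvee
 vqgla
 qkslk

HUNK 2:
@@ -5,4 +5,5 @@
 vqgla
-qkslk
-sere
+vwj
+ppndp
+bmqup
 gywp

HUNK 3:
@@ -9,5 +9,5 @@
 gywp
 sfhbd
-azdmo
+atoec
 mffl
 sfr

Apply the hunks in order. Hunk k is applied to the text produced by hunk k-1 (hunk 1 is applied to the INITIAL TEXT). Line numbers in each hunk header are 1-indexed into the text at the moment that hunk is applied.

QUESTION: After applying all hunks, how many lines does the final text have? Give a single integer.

Answer: 14

Derivation:
Hunk 1: at line 2 remove [evjlc,fbv] add [rvee] -> 13 lines: otafv otcq ftyh rvee vqgla qkslk sere gywp sfhbd azdmo mffl sfr sidfd
Hunk 2: at line 5 remove [qkslk,sere] add [vwj,ppndp,bmqup] -> 14 lines: otafv otcq ftyh rvee vqgla vwj ppndp bmqup gywp sfhbd azdmo mffl sfr sidfd
Hunk 3: at line 9 remove [azdmo] add [atoec] -> 14 lines: otafv otcq ftyh rvee vqgla vwj ppndp bmqup gywp sfhbd atoec mffl sfr sidfd
Final line count: 14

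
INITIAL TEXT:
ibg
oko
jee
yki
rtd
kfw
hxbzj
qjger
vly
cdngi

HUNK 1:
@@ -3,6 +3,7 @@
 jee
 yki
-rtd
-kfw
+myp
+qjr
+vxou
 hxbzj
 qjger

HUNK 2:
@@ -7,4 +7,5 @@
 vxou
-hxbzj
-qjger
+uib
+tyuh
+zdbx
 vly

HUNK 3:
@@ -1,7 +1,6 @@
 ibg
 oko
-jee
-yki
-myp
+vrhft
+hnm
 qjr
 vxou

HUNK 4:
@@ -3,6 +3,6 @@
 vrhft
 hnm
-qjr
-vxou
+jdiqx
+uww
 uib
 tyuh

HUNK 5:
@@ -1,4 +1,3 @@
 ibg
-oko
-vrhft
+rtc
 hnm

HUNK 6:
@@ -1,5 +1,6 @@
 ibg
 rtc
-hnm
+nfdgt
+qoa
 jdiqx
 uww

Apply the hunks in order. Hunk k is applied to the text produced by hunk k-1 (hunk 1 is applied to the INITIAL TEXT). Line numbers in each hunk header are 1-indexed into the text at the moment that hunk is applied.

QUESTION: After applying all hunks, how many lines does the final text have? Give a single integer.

Hunk 1: at line 3 remove [rtd,kfw] add [myp,qjr,vxou] -> 11 lines: ibg oko jee yki myp qjr vxou hxbzj qjger vly cdngi
Hunk 2: at line 7 remove [hxbzj,qjger] add [uib,tyuh,zdbx] -> 12 lines: ibg oko jee yki myp qjr vxou uib tyuh zdbx vly cdngi
Hunk 3: at line 1 remove [jee,yki,myp] add [vrhft,hnm] -> 11 lines: ibg oko vrhft hnm qjr vxou uib tyuh zdbx vly cdngi
Hunk 4: at line 3 remove [qjr,vxou] add [jdiqx,uww] -> 11 lines: ibg oko vrhft hnm jdiqx uww uib tyuh zdbx vly cdngi
Hunk 5: at line 1 remove [oko,vrhft] add [rtc] -> 10 lines: ibg rtc hnm jdiqx uww uib tyuh zdbx vly cdngi
Hunk 6: at line 1 remove [hnm] add [nfdgt,qoa] -> 11 lines: ibg rtc nfdgt qoa jdiqx uww uib tyuh zdbx vly cdngi
Final line count: 11

Answer: 11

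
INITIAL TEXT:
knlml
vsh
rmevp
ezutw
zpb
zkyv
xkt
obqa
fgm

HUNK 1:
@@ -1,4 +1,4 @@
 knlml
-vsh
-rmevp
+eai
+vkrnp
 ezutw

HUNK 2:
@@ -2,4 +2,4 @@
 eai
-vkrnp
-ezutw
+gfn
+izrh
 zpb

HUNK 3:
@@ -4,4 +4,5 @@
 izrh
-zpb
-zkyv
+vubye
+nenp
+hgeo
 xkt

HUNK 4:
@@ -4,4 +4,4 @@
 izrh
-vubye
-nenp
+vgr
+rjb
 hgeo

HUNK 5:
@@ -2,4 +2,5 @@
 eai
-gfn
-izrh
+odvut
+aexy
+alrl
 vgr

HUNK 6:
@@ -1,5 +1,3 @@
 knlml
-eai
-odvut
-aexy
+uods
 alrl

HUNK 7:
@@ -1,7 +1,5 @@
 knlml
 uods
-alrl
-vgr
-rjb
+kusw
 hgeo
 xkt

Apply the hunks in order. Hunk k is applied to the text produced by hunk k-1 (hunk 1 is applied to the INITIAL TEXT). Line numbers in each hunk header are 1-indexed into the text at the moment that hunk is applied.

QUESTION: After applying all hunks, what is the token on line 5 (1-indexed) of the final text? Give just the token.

Answer: xkt

Derivation:
Hunk 1: at line 1 remove [vsh,rmevp] add [eai,vkrnp] -> 9 lines: knlml eai vkrnp ezutw zpb zkyv xkt obqa fgm
Hunk 2: at line 2 remove [vkrnp,ezutw] add [gfn,izrh] -> 9 lines: knlml eai gfn izrh zpb zkyv xkt obqa fgm
Hunk 3: at line 4 remove [zpb,zkyv] add [vubye,nenp,hgeo] -> 10 lines: knlml eai gfn izrh vubye nenp hgeo xkt obqa fgm
Hunk 4: at line 4 remove [vubye,nenp] add [vgr,rjb] -> 10 lines: knlml eai gfn izrh vgr rjb hgeo xkt obqa fgm
Hunk 5: at line 2 remove [gfn,izrh] add [odvut,aexy,alrl] -> 11 lines: knlml eai odvut aexy alrl vgr rjb hgeo xkt obqa fgm
Hunk 6: at line 1 remove [eai,odvut,aexy] add [uods] -> 9 lines: knlml uods alrl vgr rjb hgeo xkt obqa fgm
Hunk 7: at line 1 remove [alrl,vgr,rjb] add [kusw] -> 7 lines: knlml uods kusw hgeo xkt obqa fgm
Final line 5: xkt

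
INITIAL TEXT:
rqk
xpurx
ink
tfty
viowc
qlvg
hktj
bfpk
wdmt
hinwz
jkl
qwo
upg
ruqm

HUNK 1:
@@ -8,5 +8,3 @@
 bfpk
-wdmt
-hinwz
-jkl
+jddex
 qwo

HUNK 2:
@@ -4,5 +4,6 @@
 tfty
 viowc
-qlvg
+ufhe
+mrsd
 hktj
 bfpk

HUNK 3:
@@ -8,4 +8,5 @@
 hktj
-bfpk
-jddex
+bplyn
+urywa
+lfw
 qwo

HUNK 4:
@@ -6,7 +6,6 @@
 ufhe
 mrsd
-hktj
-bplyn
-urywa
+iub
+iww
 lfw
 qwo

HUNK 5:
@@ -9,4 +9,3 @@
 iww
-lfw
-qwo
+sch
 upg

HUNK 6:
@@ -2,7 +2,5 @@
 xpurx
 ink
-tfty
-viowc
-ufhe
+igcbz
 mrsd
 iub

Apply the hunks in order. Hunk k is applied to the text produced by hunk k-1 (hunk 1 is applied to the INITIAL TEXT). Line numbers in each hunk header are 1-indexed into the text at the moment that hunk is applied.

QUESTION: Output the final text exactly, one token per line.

Hunk 1: at line 8 remove [wdmt,hinwz,jkl] add [jddex] -> 12 lines: rqk xpurx ink tfty viowc qlvg hktj bfpk jddex qwo upg ruqm
Hunk 2: at line 4 remove [qlvg] add [ufhe,mrsd] -> 13 lines: rqk xpurx ink tfty viowc ufhe mrsd hktj bfpk jddex qwo upg ruqm
Hunk 3: at line 8 remove [bfpk,jddex] add [bplyn,urywa,lfw] -> 14 lines: rqk xpurx ink tfty viowc ufhe mrsd hktj bplyn urywa lfw qwo upg ruqm
Hunk 4: at line 6 remove [hktj,bplyn,urywa] add [iub,iww] -> 13 lines: rqk xpurx ink tfty viowc ufhe mrsd iub iww lfw qwo upg ruqm
Hunk 5: at line 9 remove [lfw,qwo] add [sch] -> 12 lines: rqk xpurx ink tfty viowc ufhe mrsd iub iww sch upg ruqm
Hunk 6: at line 2 remove [tfty,viowc,ufhe] add [igcbz] -> 10 lines: rqk xpurx ink igcbz mrsd iub iww sch upg ruqm

Answer: rqk
xpurx
ink
igcbz
mrsd
iub
iww
sch
upg
ruqm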